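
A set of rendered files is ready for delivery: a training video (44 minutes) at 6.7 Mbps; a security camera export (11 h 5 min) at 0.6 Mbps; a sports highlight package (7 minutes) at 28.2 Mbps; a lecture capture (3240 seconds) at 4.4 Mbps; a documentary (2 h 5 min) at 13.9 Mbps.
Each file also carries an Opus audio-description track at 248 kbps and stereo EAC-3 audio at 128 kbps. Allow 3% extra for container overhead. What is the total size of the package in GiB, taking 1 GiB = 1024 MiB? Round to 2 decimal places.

23.04 GiB

Audio total: 248 + 128 = 376 kbps = 0.376 Mbps.
training video: 7.076 Mbps × 2640 s × 1.03 = 19241.1 Mb
security camera export: 0.976 Mbps × 39900 s × 1.03 = 40110.7 Mb
sports highlight package: 28.576 Mbps × 420 s × 1.03 = 12362.0 Mb
lecture capture: 4.776 Mbps × 3240 s × 1.03 = 15938.5 Mb
documentary: 14.276 Mbps × 7500 s × 1.03 = 110282.1 Mb
Total: 197934.3 Mb = 24741.8 MB.
= 23.04 GiB.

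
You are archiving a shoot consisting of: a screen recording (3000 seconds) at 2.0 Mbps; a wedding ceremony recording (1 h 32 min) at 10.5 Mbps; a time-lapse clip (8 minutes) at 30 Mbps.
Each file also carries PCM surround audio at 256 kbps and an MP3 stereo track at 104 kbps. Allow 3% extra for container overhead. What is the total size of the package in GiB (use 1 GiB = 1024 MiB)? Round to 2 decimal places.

9.78 GiB

Audio total: 256 + 104 = 360 kbps = 0.360 Mbps.
screen recording: 2.360 Mbps × 3000 s × 1.03 = 7292.4 Mb
wedding ceremony recording: 10.860 Mbps × 5520 s × 1.03 = 61745.6 Mb
time-lapse clip: 30.360 Mbps × 480 s × 1.03 = 15010.0 Mb
Total: 84048.0 Mb = 10506.0 MB.
= 9.784 GiB.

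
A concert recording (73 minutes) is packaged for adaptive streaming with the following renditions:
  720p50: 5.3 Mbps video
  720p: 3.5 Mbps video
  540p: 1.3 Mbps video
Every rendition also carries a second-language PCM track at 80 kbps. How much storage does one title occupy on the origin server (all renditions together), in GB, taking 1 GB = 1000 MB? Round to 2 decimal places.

5.66 GB

73 min = 4380 s
Audio: 80 kbps = 0.080 Mbps.
Sum of rendition bitrates: (5.3+0.080) + (3.5+0.080) + (1.3+0.080) = 10.340 Mbps.
× 4380 s = 45,289 Mb = 5,661 MB = 5.661 GB.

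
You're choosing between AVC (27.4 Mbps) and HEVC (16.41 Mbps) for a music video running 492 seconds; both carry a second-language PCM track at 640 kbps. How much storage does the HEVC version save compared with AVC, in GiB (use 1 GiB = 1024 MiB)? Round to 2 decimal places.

0.63 GiB

Audio: 640 kbps = 0.640 Mbps.
AVC: 28.040 Mbps × 492 s = 13795.7 Mb = 1.606 GiB.
HEVC: 17.050 Mbps × 492 s = 8388.6 Mb = 0.977 GiB.
Saving: 1.606 − 0.977 = 0.629 GiB.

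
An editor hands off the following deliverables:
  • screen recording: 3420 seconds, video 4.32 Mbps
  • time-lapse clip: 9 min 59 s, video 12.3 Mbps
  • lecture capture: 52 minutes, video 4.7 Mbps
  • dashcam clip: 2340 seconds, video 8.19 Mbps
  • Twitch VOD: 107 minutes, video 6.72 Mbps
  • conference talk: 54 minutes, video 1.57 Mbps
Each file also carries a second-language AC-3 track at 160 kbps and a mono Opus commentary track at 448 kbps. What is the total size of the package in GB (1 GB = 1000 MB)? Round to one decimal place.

Audio total: 160 + 448 = 608 kbps = 0.608 Mbps.
screen recording: 4.928 Mbps × 3420 s = 16853.8 Mb
time-lapse clip: 12.908 Mbps × 599 s = 7731.9 Mb
lecture capture: 5.308 Mbps × 3120 s = 16561.0 Mb
dashcam clip: 8.798 Mbps × 2340 s = 20587.3 Mb
Twitch VOD: 7.328 Mbps × 6420 s = 47045.8 Mb
conference talk: 2.178 Mbps × 3240 s = 7056.7 Mb
Total: 115836.4 Mb = 14479.6 MB.
= 14.48 GB.

14.5 GB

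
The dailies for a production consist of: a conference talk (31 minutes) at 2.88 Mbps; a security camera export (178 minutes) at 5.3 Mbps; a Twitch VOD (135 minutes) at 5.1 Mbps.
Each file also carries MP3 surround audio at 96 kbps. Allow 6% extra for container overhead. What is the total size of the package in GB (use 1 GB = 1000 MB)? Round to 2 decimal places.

Audio: 96 kbps = 0.096 Mbps.
conference talk: 2.976 Mbps × 1860 s × 1.06 = 5867.5 Mb
security camera export: 5.396 Mbps × 10680 s × 1.06 = 61087.0 Mb
Twitch VOD: 5.196 Mbps × 8100 s × 1.06 = 44612.9 Mb
Total: 111567.4 Mb = 13945.9 MB.
= 13.95 GB.

13.95 GB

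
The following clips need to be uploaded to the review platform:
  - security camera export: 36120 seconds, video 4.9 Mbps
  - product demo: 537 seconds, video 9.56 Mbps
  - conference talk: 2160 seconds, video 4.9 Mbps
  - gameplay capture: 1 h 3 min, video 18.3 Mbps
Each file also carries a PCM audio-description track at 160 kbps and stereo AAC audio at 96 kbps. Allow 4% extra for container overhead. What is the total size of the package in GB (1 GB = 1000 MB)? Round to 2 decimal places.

35.46 GB

Audio total: 160 + 96 = 256 kbps = 0.256 Mbps.
security camera export: 5.156 Mbps × 36120 s × 1.04 = 193684.1 Mb
product demo: 9.816 Mbps × 537 s × 1.04 = 5482.0 Mb
conference talk: 5.156 Mbps × 2160 s × 1.04 = 11582.4 Mb
gameplay capture: 18.556 Mbps × 3780 s × 1.04 = 72947.3 Mb
Total: 283695.9 Mb = 35462.0 MB.
= 35.46 GB.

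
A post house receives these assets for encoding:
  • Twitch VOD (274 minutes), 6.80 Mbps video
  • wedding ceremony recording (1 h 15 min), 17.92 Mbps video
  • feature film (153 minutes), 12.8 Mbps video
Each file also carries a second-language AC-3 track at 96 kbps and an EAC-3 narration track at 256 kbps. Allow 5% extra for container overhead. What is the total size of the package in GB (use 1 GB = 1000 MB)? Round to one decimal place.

Audio total: 96 + 256 = 352 kbps = 0.352 Mbps.
Twitch VOD: 7.152 Mbps × 16440 s × 1.05 = 123457.8 Mb
wedding ceremony recording: 18.272 Mbps × 4500 s × 1.05 = 86335.2 Mb
feature film: 13.152 Mbps × 9180 s × 1.05 = 126772.1 Mb
Total: 336565.2 Mb = 42070.6 MB.
= 42.07 GB.

42.1 GB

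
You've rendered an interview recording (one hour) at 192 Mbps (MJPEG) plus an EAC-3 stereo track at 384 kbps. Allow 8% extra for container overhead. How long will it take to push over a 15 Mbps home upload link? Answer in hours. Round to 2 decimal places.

1 h = 3600 s
Audio: 384 kbps = 0.384 Mbps.
Total bitrate: 192.384 Mbps.
File: 192.384 Mbps × 3600 s = 692582.4 Mb.
With 8% container overhead: ×1.08. → 747989.0 Mb.
At 15 Mbps: 747989.0 / 15 = 49865.9 s ≈ 13.9 hours.

13.85 hours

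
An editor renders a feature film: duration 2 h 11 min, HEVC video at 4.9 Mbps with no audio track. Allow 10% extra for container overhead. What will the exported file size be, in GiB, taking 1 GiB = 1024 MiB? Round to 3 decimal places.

2 h 11 min = 131 min = 7860 s
Total bitrate: 4.9 Mbps.
Stream data: 4.900 Mbps × 7860 s = 38514.0 Mb.
With 10% container overhead: ×1.10.
42,365 Mb = 5,295,675,000 bytes ÷ 1,073,741,824 = 4.932 GiB.

4.932 GiB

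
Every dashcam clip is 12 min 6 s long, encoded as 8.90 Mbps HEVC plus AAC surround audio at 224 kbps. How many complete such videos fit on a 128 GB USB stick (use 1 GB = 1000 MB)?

154

12 min 6 s = 726 s
Audio: 224 kbps = 0.224 Mbps.
Total bitrate: 9.124 Mbps.
Per item: 9.124 Mbps × 726 s = 6,624 Mb = 828.0 MB.
Capacity: 128 GB = 1,024,000 Mb; 154.59 items → 154 complete.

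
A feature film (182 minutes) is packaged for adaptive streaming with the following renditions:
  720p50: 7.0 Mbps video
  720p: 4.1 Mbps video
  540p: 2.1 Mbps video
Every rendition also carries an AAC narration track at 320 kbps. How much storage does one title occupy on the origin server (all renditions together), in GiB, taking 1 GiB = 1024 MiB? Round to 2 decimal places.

182 min = 10920 s
Audio: 320 kbps = 0.320 Mbps.
Sum of rendition bitrates: (7.0+0.320) + (4.1+0.320) + (2.1+0.320) = 14.160 Mbps.
× 10920 s = 154,627 Mb = 19,328 MB = 18.00 GiB.

18.00 GiB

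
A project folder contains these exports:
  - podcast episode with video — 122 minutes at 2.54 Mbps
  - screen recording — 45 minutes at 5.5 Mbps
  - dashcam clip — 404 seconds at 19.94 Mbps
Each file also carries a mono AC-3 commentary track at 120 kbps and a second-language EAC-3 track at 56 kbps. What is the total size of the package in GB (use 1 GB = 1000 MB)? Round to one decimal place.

Audio total: 120 + 56 = 176 kbps = 0.176 Mbps.
podcast episode with video: 2.716 Mbps × 7320 s = 19881.1 Mb
screen recording: 5.676 Mbps × 2700 s = 15325.2 Mb
dashcam clip: 20.116 Mbps × 404 s = 8126.9 Mb
Total: 43333.2 Mb = 5416.6 MB.
= 5.417 GB.

5.4 GB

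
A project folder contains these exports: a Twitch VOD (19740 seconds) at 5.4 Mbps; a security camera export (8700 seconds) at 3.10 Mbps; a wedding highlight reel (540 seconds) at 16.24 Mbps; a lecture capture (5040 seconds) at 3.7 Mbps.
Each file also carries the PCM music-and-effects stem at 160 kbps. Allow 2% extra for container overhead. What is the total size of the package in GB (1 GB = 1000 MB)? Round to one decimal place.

Audio: 160 kbps = 0.160 Mbps.
Twitch VOD: 5.560 Mbps × 19740 s × 1.02 = 111949.5 Mb
security camera export: 3.260 Mbps × 8700 s × 1.02 = 28929.2 Mb
wedding highlight reel: 16.400 Mbps × 540 s × 1.02 = 9033.1 Mb
lecture capture: 3.860 Mbps × 5040 s × 1.02 = 19843.5 Mb
Total: 169755.3 Mb = 21219.4 MB.
= 21.22 GB.

21.2 GB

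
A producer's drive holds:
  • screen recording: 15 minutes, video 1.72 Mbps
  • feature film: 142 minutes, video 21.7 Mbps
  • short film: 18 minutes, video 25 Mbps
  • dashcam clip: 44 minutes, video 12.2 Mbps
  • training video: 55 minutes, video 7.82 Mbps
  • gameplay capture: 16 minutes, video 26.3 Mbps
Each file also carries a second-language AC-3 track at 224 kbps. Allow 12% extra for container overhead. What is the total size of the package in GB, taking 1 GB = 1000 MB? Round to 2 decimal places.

Audio: 224 kbps = 0.224 Mbps.
screen recording: 1.944 Mbps × 900 s × 1.12 = 1959.6 Mb
feature film: 21.924 Mbps × 8520 s × 1.12 = 209207.6 Mb
short film: 25.224 Mbps × 1080 s × 1.12 = 30511.0 Mb
dashcam clip: 12.424 Mbps × 2640 s × 1.12 = 36735.3 Mb
training video: 8.044 Mbps × 3300 s × 1.12 = 29730.6 Mb
gameplay capture: 26.524 Mbps × 960 s × 1.12 = 28518.6 Mb
Total: 336662.6 Mb = 42082.8 MB.
= 42.08 GB.

42.08 GB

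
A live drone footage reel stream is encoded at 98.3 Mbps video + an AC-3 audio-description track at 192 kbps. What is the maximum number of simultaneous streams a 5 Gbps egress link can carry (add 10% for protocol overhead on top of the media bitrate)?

Audio: 192 kbps = 0.192 Mbps.
Per-viewer media rate: 98.492 Mbps.
On the wire with 10% overhead: 108.341 Mbps.
5 Gbps = 5,000 Mbps; 5,000 / 108.341 = 46.15 → 46 viewers.

46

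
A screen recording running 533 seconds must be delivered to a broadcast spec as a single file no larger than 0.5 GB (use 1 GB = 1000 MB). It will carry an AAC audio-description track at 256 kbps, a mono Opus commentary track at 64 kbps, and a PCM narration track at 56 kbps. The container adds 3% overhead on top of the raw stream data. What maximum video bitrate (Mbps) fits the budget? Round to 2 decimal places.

6.91 Mbps

Budget: 0.5 GB = 4000.0 Mb.
Stream payload after overhead: 4000.0 / 1.03 = 3883.5 Mb.
Total bitrate budget: 3883.5 Mb / 533 s = 7.286 Mbps.
Audio total: 256 + 64 + 56 = 376 kbps = 0.376 Mbps.
Video: 7.286 − 0.376 = 6.910 Mbps.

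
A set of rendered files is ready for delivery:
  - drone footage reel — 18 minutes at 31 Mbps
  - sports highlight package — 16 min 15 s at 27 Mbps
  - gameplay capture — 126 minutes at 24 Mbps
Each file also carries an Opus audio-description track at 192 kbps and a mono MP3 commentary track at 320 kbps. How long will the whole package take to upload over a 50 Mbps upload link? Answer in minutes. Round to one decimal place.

Audio total: 192 + 320 = 512 kbps = 0.512 Mbps.
drone footage reel: 31.512 Mbps × 1080 s = 34033.0 Mb
sports highlight package: 27.512 Mbps × 975 s = 26824.2 Mb
gameplay capture: 24.512 Mbps × 7560 s = 185310.7 Mb
Total: 246167.9 Mb = 30771.0 MB.
At 50 Mbps: 246167.9 / 50 = 4923 s ≈ 82.1 minutes.

82.1 minutes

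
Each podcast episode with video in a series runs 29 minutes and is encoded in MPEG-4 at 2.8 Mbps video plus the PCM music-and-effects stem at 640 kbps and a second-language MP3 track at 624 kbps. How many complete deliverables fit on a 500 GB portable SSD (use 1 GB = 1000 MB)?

29 min = 1740 s
Audio total: 640 + 624 = 1264 kbps = 1.264 Mbps.
Total bitrate: 4.064 Mbps.
Per item: 4.064 Mbps × 1740 s = 7,071 Mb = 883.9 MB.
Capacity: 500 GB = 4,000,000 Mb; 565.66 items → 565 complete.

565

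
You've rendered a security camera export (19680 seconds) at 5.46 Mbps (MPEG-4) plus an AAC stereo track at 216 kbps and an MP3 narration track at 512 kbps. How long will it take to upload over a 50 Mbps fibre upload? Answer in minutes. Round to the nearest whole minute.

41 minutes

Audio total: 216 + 512 = 728 kbps = 0.728 Mbps.
Total bitrate: 6.188 Mbps.
File: 6.188 Mbps × 19680 s = 121779.8 Mb.
At 50 Mbps: 121779.8 / 50 = 2435.6 s ≈ 40.6 minutes.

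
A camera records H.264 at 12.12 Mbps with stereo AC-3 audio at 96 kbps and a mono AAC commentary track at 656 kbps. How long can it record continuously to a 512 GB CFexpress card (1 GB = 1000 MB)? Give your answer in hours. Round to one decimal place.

88.4 hours

Audio total: 96 + 656 = 752 kbps = 0.752 Mbps.
Total bitrate: 12.12 + 0.752 = 12.872 Mbps.
Capacity: 512 GB = 4,096,000 Mb.
Recording time: 4,096,000 / 12.872 = 318,210 s ≈ 88.4 hours.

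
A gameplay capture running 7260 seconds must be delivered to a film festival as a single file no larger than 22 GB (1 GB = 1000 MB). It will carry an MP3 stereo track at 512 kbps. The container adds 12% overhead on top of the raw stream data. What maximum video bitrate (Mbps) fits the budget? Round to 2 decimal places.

21.13 Mbps

Budget: 22 GB = 176000.0 Mb.
Stream payload after overhead: 176000.0 / 1.12 = 157142.9 Mb.
Total bitrate budget: 157142.9 Mb / 7260 s = 21.645 Mbps.
Audio: 512 kbps = 0.512 Mbps.
Video: 21.645 − 0.512 = 21.133 Mbps.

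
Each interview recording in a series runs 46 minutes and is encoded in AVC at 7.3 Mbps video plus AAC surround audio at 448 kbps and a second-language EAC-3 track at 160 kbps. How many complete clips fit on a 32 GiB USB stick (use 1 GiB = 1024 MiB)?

12

46 min = 2760 s
Audio total: 448 + 160 = 608 kbps = 0.608 Mbps.
Total bitrate: 7.908 Mbps.
Per item: 7.908 Mbps × 2760 s = 21,826 Mb = 2,728 MB.
Capacity: 32 GiB = 274,878 Mb; 12.59 items → 12 complete.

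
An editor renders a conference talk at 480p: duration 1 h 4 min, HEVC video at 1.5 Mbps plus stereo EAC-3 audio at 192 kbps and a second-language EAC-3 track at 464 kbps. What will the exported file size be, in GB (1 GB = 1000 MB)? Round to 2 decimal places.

1 h 4 min = 64 min = 3840 s
Audio total: 192 + 464 = 656 kbps = 0.656 Mbps.
Total bitrate: 1.5 + 0.656 = 2.156 Mbps.
Stream data: 2.156 Mbps × 3840 s = 8279.0 Mb.
8,279 Mb ÷ 8 = 1,035 MB → 1.035 GB.

1.03 GB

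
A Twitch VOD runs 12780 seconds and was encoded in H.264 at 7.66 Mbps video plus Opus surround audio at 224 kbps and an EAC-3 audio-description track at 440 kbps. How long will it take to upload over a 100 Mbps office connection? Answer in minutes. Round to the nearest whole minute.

Audio total: 224 + 440 = 664 kbps = 0.664 Mbps.
Total bitrate: 8.324 Mbps.
File: 8.324 Mbps × 12780 s = 106380.7 Mb.
At 100 Mbps: 106380.7 / 100 = 1063.8 s ≈ 17.7 minutes.

18 minutes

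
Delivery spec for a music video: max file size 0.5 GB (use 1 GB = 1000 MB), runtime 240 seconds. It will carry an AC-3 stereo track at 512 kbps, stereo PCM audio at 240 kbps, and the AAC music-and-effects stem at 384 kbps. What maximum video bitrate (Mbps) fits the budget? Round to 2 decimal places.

Budget: 0.5 GB = 4000.0 Mb.
Total bitrate budget: 4000.0 Mb / 240 s = 16.667 Mbps.
Audio total: 512 + 240 + 384 = 1136 kbps = 1.136 Mbps.
Video: 16.667 − 1.136 = 15.531 Mbps.

15.53 Mbps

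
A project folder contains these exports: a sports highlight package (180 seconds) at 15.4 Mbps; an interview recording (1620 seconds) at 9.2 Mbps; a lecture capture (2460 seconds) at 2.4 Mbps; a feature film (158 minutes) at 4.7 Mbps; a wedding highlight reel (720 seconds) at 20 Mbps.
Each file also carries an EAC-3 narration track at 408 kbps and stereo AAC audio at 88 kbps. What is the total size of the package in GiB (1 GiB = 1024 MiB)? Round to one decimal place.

10.4 GiB

Audio total: 408 + 88 = 496 kbps = 0.496 Mbps.
sports highlight package: 15.896 Mbps × 180 s = 2861.3 Mb
interview recording: 9.696 Mbps × 1620 s = 15707.5 Mb
lecture capture: 2.896 Mbps × 2460 s = 7124.2 Mb
feature film: 5.196 Mbps × 9480 s = 49258.1 Mb
wedding highlight reel: 20.496 Mbps × 720 s = 14757.1 Mb
Total: 89708.2 Mb = 11213.5 MB.
= 10.44 GiB.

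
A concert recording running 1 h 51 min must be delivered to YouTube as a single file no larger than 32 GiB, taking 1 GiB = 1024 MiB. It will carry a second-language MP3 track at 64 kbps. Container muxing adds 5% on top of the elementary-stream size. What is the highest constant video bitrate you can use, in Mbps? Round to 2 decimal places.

Budget: 32 GiB = 274877.9 Mb.
Stream payload after overhead: 274877.9 / 1.05 = 261788.5 Mb.
1 h 51 min = 111 min = 6660 s
Total bitrate budget: 261788.5 Mb / 6660 s = 39.308 Mbps.
Audio: 64 kbps = 0.064 Mbps.
Video: 39.308 − 0.064 = 39.244 Mbps.

39.24 Mbps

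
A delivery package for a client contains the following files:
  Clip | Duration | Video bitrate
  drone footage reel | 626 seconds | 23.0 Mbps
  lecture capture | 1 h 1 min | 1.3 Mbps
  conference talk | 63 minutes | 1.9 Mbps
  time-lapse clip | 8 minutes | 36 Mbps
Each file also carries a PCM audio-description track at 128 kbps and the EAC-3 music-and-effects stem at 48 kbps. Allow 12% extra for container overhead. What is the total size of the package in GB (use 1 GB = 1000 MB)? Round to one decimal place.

Audio total: 128 + 48 = 176 kbps = 0.176 Mbps.
drone footage reel: 23.176 Mbps × 626 s × 1.12 = 16249.2 Mb
lecture capture: 1.476 Mbps × 3660 s × 1.12 = 6050.4 Mb
conference talk: 2.076 Mbps × 3780 s × 1.12 = 8789.0 Mb
time-lapse clip: 36.176 Mbps × 480 s × 1.12 = 19448.2 Mb
Total: 50536.7 Mb = 6317.1 MB.
= 6.317 GB.

6.3 GB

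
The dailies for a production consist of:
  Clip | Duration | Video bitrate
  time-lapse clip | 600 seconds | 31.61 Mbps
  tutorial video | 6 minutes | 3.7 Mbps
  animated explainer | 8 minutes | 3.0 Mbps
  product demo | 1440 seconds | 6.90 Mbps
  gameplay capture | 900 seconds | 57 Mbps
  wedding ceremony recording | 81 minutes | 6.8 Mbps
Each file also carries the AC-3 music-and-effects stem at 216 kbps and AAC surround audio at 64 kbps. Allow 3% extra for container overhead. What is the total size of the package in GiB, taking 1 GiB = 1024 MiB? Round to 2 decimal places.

Audio total: 216 + 64 = 280 kbps = 0.280 Mbps.
time-lapse clip: 31.890 Mbps × 600 s × 1.03 = 19708.0 Mb
tutorial video: 3.980 Mbps × 360 s × 1.03 = 1475.8 Mb
animated explainer: 3.280 Mbps × 480 s × 1.03 = 1621.6 Mb
product demo: 7.180 Mbps × 1440 s × 1.03 = 10649.4 Mb
gameplay capture: 57.280 Mbps × 900 s × 1.03 = 53098.6 Mb
wedding ceremony recording: 7.080 Mbps × 4860 s × 1.03 = 35441.1 Mb
Total: 121994.4 Mb = 15249.3 MB.
= 14.20 GiB.

14.20 GiB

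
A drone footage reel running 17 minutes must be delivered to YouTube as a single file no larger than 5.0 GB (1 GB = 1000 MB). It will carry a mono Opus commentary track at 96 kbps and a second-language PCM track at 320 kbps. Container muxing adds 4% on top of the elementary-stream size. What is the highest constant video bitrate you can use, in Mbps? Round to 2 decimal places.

Budget: 5.0 GB = 40000.0 Mb.
Stream payload after overhead: 40000.0 / 1.04 = 38461.5 Mb.
17 min = 1020 s
Total bitrate budget: 38461.5 Mb / 1020 s = 37.707 Mbps.
Audio total: 96 + 320 = 416 kbps = 0.416 Mbps.
Video: 37.707 − 0.416 = 37.291 Mbps.

37.29 Mbps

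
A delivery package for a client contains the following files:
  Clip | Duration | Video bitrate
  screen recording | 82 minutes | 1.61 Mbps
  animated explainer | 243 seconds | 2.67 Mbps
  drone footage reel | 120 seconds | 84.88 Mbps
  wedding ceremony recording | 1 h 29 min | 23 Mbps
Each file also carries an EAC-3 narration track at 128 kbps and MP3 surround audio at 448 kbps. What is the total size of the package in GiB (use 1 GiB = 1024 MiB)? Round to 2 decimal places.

Audio total: 128 + 448 = 576 kbps = 0.576 Mbps.
screen recording: 2.186 Mbps × 4920 s = 10755.1 Mb
animated explainer: 3.246 Mbps × 243 s = 788.8 Mb
drone footage reel: 85.456 Mbps × 120 s = 10254.7 Mb
wedding ceremony recording: 23.576 Mbps × 5340 s = 125895.8 Mb
Total: 147694.5 Mb = 18461.8 MB.
= 17.19 GiB.

17.19 GiB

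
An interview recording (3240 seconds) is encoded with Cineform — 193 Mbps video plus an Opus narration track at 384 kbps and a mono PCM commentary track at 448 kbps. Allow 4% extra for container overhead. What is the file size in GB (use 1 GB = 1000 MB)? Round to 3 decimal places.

Audio total: 384 + 448 = 832 kbps = 0.832 Mbps.
Total bitrate: 193 + 0.832 = 193.832 Mbps.
Stream data: 193.832 Mbps × 3240 s = 628015.7 Mb.
With 4% container overhead: ×1.04.
653,136 Mb ÷ 8 = 81,642 MB → 81.64 GB.

81.642 GB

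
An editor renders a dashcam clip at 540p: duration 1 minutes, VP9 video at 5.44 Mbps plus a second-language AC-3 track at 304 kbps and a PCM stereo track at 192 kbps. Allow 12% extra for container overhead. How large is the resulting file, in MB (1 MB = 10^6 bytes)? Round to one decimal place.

Audio total: 304 + 192 = 496 kbps = 0.496 Mbps.
Total bitrate: 5.44 + 0.496 = 5.936 Mbps.
Stream data: 5.936 Mbps × 60 s = 356.2 Mb.
With 12% container overhead: ×1.12.
398.9 Mb ÷ 8 = 49.86 MB → 49.86 MB.

49.9 MB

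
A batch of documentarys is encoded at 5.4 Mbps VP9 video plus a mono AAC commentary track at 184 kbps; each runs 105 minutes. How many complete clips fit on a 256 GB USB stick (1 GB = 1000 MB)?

58

105 min = 6300 s
Audio: 184 kbps = 0.184 Mbps.
Total bitrate: 5.584 Mbps.
Per item: 5.584 Mbps × 6300 s = 35,179 Mb = 4,397 MB.
Capacity: 256 GB = 2,048,000 Mb; 58.22 items → 58 complete.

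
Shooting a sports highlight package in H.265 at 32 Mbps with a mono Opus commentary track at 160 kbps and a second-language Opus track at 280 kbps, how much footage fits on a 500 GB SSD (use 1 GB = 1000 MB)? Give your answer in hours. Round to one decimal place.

34.3 hours

Audio total: 160 + 280 = 440 kbps = 0.440 Mbps.
Total bitrate: 32 + 0.440 = 32.440 Mbps.
Capacity: 500 GB = 4,000,000 Mb.
Recording time: 4,000,000 / 32.440 = 123,305 s ≈ 34.3 hours.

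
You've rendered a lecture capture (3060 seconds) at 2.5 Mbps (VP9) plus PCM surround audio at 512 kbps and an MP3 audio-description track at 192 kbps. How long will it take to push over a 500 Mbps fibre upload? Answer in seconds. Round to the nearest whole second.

Audio total: 512 + 192 = 704 kbps = 0.704 Mbps.
Total bitrate: 3.204 Mbps.
File: 3.204 Mbps × 3060 s = 9804.2 Mb.
At 500 Mbps: 9804.2 / 500 = 19.6 s ≈ 19.6 seconds.

20 seconds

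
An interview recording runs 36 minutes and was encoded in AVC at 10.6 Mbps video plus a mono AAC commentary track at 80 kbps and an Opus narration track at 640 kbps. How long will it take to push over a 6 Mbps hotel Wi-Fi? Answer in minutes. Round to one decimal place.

36 min = 2160 s
Audio total: 80 + 640 = 720 kbps = 0.720 Mbps.
Total bitrate: 11.320 Mbps.
File: 11.320 Mbps × 2160 s = 24451.2 Mb.
At 6 Mbps: 24451.2 / 6 = 4075.2 s ≈ 67.9 minutes.

67.9 minutes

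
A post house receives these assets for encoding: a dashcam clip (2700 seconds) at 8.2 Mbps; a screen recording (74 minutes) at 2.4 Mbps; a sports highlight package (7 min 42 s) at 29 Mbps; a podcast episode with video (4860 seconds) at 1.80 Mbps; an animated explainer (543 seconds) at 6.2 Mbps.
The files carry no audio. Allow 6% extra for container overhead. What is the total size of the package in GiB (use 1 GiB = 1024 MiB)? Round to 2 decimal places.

dashcam clip: 8.200 Mbps × 2700 s × 1.06 = 23468.4 Mb
screen recording: 2.400 Mbps × 4440 s × 1.06 = 11295.4 Mb
sports highlight package: 29.000 Mbps × 462 s × 1.06 = 14201.9 Mb
podcast episode with video: 1.800 Mbps × 4860 s × 1.06 = 9272.9 Mb
animated explainer: 6.200 Mbps × 543 s × 1.06 = 3568.6 Mb
Total: 61807.1 Mb = 7725.9 MB.
= 7.195 GiB.

7.20 GiB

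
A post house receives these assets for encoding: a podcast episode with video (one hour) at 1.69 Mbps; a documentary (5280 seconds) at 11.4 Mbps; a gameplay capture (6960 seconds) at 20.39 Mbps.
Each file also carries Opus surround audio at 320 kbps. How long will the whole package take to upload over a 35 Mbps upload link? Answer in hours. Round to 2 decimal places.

1.69 hours

Audio: 320 kbps = 0.320 Mbps.
podcast episode with video: 2.010 Mbps × 3600 s = 7236.0 Mb
documentary: 11.720 Mbps × 5280 s = 61881.6 Mb
gameplay capture: 20.710 Mbps × 6960 s = 144141.6 Mb
Total: 213259.2 Mb = 26657.4 MB.
At 35 Mbps: 213259.2 / 35 = 6093 s ≈ 1.69 hours.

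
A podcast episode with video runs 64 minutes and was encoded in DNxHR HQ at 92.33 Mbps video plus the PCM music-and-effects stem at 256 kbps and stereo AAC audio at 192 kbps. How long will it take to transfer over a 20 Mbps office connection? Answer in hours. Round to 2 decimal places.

4.95 hours

64 min = 3840 s
Audio total: 256 + 192 = 448 kbps = 0.448 Mbps.
Total bitrate: 92.778 Mbps.
File: 92.778 Mbps × 3840 s = 356267.5 Mb.
At 20 Mbps: 356267.5 / 20 = 17813.4 s ≈ 4.95 hours.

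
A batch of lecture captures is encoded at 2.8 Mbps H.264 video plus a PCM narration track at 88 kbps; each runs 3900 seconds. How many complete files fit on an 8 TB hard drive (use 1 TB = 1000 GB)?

Audio: 88 kbps = 0.088 Mbps.
Total bitrate: 2.888 Mbps.
Per item: 2.888 Mbps × 3900 s = 11,263 Mb = 1,408 MB.
Capacity: 8 TB = 64,000,000 Mb; 5682.22 items → 5682 complete.

5682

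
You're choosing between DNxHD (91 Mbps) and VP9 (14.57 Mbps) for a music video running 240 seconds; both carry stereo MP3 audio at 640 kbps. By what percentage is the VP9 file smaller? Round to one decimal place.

Audio: 640 kbps = 0.640 Mbps.
DNxHD: 91.640 Mbps × 240 s = 21993.6 Mb = 2.749 GB.
VP9: 15.210 Mbps × 240 s = 3650.4 Mb = 0.456 GB.
Reduction: (1 − 0.456/2.749) × 100 = 83.40%.

83.4%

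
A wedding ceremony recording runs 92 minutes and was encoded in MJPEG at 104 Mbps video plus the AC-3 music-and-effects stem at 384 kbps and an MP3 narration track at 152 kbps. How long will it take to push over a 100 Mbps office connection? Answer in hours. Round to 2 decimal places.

92 min = 5520 s
Audio total: 384 + 152 = 536 kbps = 0.536 Mbps.
Total bitrate: 104.536 Mbps.
File: 104.536 Mbps × 5520 s = 577038.7 Mb.
At 100 Mbps: 577038.7 / 100 = 5770.4 s ≈ 1.6 hours.

1.60 hours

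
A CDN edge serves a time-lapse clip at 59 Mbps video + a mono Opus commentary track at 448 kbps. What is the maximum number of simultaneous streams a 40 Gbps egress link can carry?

672

Audio: 448 kbps = 0.448 Mbps.
Per-viewer media rate: 59.448 Mbps.
40 Gbps = 40,000 Mbps; 40,000 / 59.448 = 672.86 → 672 viewers.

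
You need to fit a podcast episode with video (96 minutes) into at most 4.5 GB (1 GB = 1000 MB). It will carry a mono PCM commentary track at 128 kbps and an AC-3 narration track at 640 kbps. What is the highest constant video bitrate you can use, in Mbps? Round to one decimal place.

5.5 Mbps

Budget: 4.5 GB = 36000.0 Mb.
96 min = 5760 s
Total bitrate budget: 36000.0 Mb / 5760 s = 6.250 Mbps.
Audio total: 128 + 640 = 768 kbps = 0.768 Mbps.
Video: 6.250 − 0.768 = 5.482 Mbps.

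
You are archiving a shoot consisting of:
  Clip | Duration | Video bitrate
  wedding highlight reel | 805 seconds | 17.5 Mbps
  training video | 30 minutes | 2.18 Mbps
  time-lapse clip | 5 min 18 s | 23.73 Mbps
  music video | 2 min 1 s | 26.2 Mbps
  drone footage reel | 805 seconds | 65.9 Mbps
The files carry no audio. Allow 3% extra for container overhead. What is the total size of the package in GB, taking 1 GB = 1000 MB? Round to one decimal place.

wedding highlight reel: 17.500 Mbps × 805 s × 1.03 = 14510.1 Mb
training video: 2.180 Mbps × 1800 s × 1.03 = 4041.7 Mb
time-lapse clip: 23.730 Mbps × 318 s × 1.03 = 7772.5 Mb
music video: 26.200 Mbps × 121 s × 1.03 = 3265.3 Mb
drone footage reel: 65.900 Mbps × 805 s × 1.03 = 54641.0 Mb
Total: 84230.7 Mb = 10528.8 MB.
= 10.53 GB.

10.5 GB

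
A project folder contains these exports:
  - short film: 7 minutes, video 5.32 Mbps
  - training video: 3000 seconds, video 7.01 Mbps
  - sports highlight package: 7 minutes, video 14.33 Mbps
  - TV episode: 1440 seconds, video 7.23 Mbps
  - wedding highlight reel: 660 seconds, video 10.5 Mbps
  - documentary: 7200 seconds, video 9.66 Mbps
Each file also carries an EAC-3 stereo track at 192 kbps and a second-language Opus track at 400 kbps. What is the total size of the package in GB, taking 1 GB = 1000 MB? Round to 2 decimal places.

Audio total: 192 + 400 = 592 kbps = 0.592 Mbps.
short film: 5.912 Mbps × 420 s = 2483.0 Mb
training video: 7.602 Mbps × 3000 s = 22806.0 Mb
sports highlight package: 14.922 Mbps × 420 s = 6267.2 Mb
TV episode: 7.822 Mbps × 1440 s = 11263.7 Mb
wedding highlight reel: 11.092 Mbps × 660 s = 7320.7 Mb
documentary: 10.252 Mbps × 7200 s = 73814.4 Mb
Total: 123955.1 Mb = 15494.4 MB.
= 15.49 GB.

15.49 GB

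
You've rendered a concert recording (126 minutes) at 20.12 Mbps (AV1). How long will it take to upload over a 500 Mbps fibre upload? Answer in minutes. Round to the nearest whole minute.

5 minutes

126 min = 7560 s
File: 20.120 Mbps × 7560 s = 152107.2 Mb.
At 500 Mbps: 152107.2 / 500 = 304.2 s ≈ 5.07 minutes.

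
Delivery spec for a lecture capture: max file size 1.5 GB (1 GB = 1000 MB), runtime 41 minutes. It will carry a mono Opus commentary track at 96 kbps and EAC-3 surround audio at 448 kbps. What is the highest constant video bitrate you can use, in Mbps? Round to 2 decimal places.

4.33 Mbps

Budget: 1.5 GB = 12000.0 Mb.
41 min = 2460 s
Total bitrate budget: 12000.0 Mb / 2460 s = 4.878 Mbps.
Audio total: 96 + 448 = 544 kbps = 0.544 Mbps.
Video: 4.878 − 0.544 = 4.334 Mbps.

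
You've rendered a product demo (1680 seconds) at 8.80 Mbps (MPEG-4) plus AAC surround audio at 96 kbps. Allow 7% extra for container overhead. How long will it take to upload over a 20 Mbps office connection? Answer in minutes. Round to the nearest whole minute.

Audio: 96 kbps = 0.096 Mbps.
Total bitrate: 8.896 Mbps.
File: 8.896 Mbps × 1680 s = 14945.3 Mb.
With 7% container overhead: ×1.07. → 15991.4 Mb.
At 20 Mbps: 15991.4 / 20 = 799.6 s ≈ 13.3 minutes.

13 minutes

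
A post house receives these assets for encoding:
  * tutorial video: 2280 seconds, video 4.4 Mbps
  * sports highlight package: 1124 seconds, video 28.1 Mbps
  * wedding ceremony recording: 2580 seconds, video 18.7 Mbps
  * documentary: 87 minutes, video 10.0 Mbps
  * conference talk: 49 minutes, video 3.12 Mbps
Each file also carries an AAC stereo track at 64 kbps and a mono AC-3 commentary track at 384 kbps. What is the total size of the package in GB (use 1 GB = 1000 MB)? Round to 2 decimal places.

Audio total: 64 + 384 = 448 kbps = 0.448 Mbps.
tutorial video: 4.848 Mbps × 2280 s = 11053.4 Mb
sports highlight package: 28.548 Mbps × 1124 s = 32088.0 Mb
wedding ceremony recording: 19.148 Mbps × 2580 s = 49401.8 Mb
documentary: 10.448 Mbps × 5220 s = 54538.6 Mb
conference talk: 3.568 Mbps × 2940 s = 10489.9 Mb
Total: 157571.7 Mb = 19696.5 MB.
= 19.70 GB.

19.70 GB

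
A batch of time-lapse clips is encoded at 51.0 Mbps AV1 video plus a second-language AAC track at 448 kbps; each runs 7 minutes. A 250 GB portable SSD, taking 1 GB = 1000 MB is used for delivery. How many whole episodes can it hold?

7 min = 420 s
Audio: 448 kbps = 0.448 Mbps.
Total bitrate: 51.448 Mbps.
Per item: 51.448 Mbps × 420 s = 21,608 Mb = 2,701 MB.
Capacity: 250 GB = 2,000,000 Mb; 92.56 items → 92 complete.

92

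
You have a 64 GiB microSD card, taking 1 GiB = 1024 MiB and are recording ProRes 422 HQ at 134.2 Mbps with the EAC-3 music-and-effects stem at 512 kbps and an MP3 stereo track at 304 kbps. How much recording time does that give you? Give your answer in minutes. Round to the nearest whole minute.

68 minutes

Audio total: 512 + 304 = 816 kbps = 0.816 Mbps.
Total bitrate: 134.2 + 0.816 = 135.016 Mbps.
Capacity: 64 GiB = 549,756 Mb.
Recording time: 549,756 / 135.016 = 4,072 s ≈ 67.9 minutes.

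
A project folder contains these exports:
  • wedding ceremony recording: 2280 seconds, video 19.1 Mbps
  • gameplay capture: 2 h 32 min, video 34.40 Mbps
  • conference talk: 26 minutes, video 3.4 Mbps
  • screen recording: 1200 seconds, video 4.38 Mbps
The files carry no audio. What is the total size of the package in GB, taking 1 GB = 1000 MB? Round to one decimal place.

wedding ceremony recording: 19.100 Mbps × 2280 s = 43548.0 Mb
gameplay capture: 34.400 Mbps × 9120 s = 313728.0 Mb
conference talk: 3.400 Mbps × 1560 s = 5304.0 Mb
screen recording: 4.380 Mbps × 1200 s = 5256.0 Mb
Total: 367836.0 Mb = 45979.5 MB.
= 45.98 GB.

46.0 GB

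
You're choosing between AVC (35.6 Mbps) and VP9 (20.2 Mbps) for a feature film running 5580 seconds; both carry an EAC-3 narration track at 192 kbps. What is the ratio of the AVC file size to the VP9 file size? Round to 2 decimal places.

1.76

Audio: 192 kbps = 0.192 Mbps.
AVC: 35.792 Mbps × 5580 s = 199719.4 Mb = 23.250 GiB.
VP9: 20.392 Mbps × 5580 s = 113787.4 Mb = 13.247 GiB.
Ratio: 23.250 / 13.247 = 1.755.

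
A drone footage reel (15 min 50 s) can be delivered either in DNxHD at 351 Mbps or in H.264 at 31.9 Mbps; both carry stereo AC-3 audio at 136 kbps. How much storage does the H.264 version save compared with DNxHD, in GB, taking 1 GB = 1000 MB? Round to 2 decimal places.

37.89 GB

15 min 50 s = 950 s
Audio: 136 kbps = 0.136 Mbps.
DNxHD: 351.136 Mbps × 950 s = 333579.2 Mb = 41.697 GB.
H.264: 32.036 Mbps × 950 s = 30434.2 Mb = 3.804 GB.
Saving: 41.697 − 3.804 = 37.893 GB.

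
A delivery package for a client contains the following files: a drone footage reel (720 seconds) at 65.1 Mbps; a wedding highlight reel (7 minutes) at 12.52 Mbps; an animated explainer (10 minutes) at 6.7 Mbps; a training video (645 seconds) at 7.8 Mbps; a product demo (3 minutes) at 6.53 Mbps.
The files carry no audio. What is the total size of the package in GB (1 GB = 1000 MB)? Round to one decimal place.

7.8 GB

drone footage reel: 65.100 Mbps × 720 s = 46872.0 Mb
wedding highlight reel: 12.520 Mbps × 420 s = 5258.4 Mb
animated explainer: 6.700 Mbps × 600 s = 4020.0 Mb
training video: 7.800 Mbps × 645 s = 5031.0 Mb
product demo: 6.530 Mbps × 180 s = 1175.4 Mb
Total: 62356.8 Mb = 7794.6 MB.
= 7.795 GB.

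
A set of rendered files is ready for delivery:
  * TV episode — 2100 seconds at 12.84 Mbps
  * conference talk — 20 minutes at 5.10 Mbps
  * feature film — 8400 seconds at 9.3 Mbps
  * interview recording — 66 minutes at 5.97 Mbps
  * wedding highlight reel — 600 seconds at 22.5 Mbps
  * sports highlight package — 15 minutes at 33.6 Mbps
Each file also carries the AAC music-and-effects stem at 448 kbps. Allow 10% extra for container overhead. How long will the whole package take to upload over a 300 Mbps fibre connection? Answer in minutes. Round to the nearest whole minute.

Audio: 448 kbps = 0.448 Mbps.
TV episode: 13.288 Mbps × 2100 s × 1.10 = 30695.3 Mb
conference talk: 5.548 Mbps × 1200 s × 1.10 = 7323.4 Mb
feature film: 9.748 Mbps × 8400 s × 1.10 = 90071.5 Mb
interview recording: 6.418 Mbps × 3960 s × 1.10 = 27956.8 Mb
wedding highlight reel: 22.948 Mbps × 600 s × 1.10 = 15145.7 Mb
sports highlight package: 34.048 Mbps × 900 s × 1.10 = 33707.5 Mb
Total: 204900.2 Mb = 25612.5 MB.
At 300 Mbps: 204900.2 / 300 = 683 s ≈ 11.4 minutes.

11 minutes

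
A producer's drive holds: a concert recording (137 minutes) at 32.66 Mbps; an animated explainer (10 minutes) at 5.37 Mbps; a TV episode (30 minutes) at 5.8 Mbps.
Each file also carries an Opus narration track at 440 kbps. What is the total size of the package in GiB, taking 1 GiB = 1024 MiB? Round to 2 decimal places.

33.39 GiB

Audio: 440 kbps = 0.440 Mbps.
concert recording: 33.100 Mbps × 8220 s = 272082.0 Mb
animated explainer: 5.810 Mbps × 600 s = 3486.0 Mb
TV episode: 6.240 Mbps × 1800 s = 11232.0 Mb
Total: 286800.0 Mb = 35850.0 MB.
= 33.39 GiB.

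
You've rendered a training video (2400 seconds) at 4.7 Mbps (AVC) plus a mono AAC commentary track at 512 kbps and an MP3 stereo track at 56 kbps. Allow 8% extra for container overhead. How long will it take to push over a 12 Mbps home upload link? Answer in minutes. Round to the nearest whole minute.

19 minutes

Audio total: 512 + 56 = 568 kbps = 0.568 Mbps.
Total bitrate: 5.268 Mbps.
File: 5.268 Mbps × 2400 s = 12643.2 Mb.
With 8% container overhead: ×1.08. → 13654.7 Mb.
At 12 Mbps: 13654.7 / 12 = 1137.9 s ≈ 19 minutes.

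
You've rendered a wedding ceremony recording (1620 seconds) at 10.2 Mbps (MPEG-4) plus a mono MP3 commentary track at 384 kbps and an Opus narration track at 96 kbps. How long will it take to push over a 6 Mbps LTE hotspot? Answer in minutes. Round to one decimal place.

Audio total: 384 + 96 = 480 kbps = 0.480 Mbps.
Total bitrate: 10.680 Mbps.
File: 10.680 Mbps × 1620 s = 17301.6 Mb.
At 6 Mbps: 17301.6 / 6 = 2883.6 s ≈ 48.1 minutes.

48.1 minutes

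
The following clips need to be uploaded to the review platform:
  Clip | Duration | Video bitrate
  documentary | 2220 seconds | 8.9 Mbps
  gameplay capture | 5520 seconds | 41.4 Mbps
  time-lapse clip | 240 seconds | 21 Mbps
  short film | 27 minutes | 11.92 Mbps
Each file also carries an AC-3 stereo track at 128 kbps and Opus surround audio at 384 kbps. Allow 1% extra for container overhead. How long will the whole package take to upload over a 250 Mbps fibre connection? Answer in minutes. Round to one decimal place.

18.7 minutes

Audio total: 128 + 384 = 512 kbps = 0.512 Mbps.
documentary: 9.412 Mbps × 2220 s × 1.01 = 21103.6 Mb
gameplay capture: 41.912 Mbps × 5520 s × 1.01 = 233667.8 Mb
time-lapse clip: 21.512 Mbps × 240 s × 1.01 = 5214.5 Mb
short film: 12.432 Mbps × 1620 s × 1.01 = 20341.2 Mb
Total: 280327.1 Mb = 35040.9 MB.
At 250 Mbps: 280327.1 / 250 = 1121 s ≈ 18.7 minutes.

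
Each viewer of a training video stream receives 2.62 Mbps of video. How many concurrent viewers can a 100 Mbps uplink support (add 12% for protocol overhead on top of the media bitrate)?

34

On the wire with 12% overhead: 2.934 Mbps.
100 Mbps = 100.0 Mbps; 100.0 / 2.934 = 34.08 → 34 viewers.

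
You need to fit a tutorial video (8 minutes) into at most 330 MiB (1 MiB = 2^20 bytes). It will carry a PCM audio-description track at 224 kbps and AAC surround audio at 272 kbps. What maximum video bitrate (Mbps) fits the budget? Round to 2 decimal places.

Budget: 330 MiB = 2768.2 Mb.
8 min = 480 s
Total bitrate budget: 2768.2 Mb / 480 s = 5.767 Mbps.
Audio total: 224 + 272 = 496 kbps = 0.496 Mbps.
Video: 5.767 − 0.496 = 5.271 Mbps.

5.27 Mbps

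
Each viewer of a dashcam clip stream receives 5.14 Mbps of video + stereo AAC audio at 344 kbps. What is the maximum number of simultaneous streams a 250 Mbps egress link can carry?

Audio: 344 kbps = 0.344 Mbps.
Per-viewer media rate: 5.484 Mbps.
250 Mbps = 250.0 Mbps; 250.0 / 5.484 = 45.59 → 45 viewers.

45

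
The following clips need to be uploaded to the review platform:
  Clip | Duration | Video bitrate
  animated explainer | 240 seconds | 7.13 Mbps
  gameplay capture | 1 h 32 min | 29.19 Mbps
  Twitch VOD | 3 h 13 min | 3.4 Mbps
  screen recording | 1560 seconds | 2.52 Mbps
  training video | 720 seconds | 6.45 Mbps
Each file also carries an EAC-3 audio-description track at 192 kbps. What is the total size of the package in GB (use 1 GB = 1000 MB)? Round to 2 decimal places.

Audio: 192 kbps = 0.192 Mbps.
animated explainer: 7.322 Mbps × 240 s = 1757.3 Mb
gameplay capture: 29.382 Mbps × 5520 s = 162188.6 Mb
Twitch VOD: 3.592 Mbps × 11580 s = 41595.4 Mb
screen recording: 2.712 Mbps × 1560 s = 4230.7 Mb
training video: 6.642 Mbps × 720 s = 4782.2 Mb
Total: 214554.2 Mb = 26819.3 MB.
= 26.82 GB.

26.82 GB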